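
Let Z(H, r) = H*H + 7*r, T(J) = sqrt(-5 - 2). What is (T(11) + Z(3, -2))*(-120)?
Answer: 600 - 120*I*sqrt(7) ≈ 600.0 - 317.49*I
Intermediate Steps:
T(J) = I*sqrt(7) (T(J) = sqrt(-7) = I*sqrt(7))
Z(H, r) = H**2 + 7*r
(T(11) + Z(3, -2))*(-120) = (I*sqrt(7) + (3**2 + 7*(-2)))*(-120) = (I*sqrt(7) + (9 - 14))*(-120) = (I*sqrt(7) - 5)*(-120) = (-5 + I*sqrt(7))*(-120) = 600 - 120*I*sqrt(7)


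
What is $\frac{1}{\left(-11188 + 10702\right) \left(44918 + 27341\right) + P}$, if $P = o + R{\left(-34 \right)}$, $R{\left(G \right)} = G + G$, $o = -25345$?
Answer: $- \frac{1}{35143287} \approx -2.8455 \cdot 10^{-8}$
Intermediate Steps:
$R{\left(G \right)} = 2 G$
$P = -25413$ ($P = -25345 + 2 \left(-34\right) = -25345 - 68 = -25413$)
$\frac{1}{\left(-11188 + 10702\right) \left(44918 + 27341\right) + P} = \frac{1}{\left(-11188 + 10702\right) \left(44918 + 27341\right) - 25413} = \frac{1}{\left(-486\right) 72259 - 25413} = \frac{1}{-35117874 - 25413} = \frac{1}{-35143287} = - \frac{1}{35143287}$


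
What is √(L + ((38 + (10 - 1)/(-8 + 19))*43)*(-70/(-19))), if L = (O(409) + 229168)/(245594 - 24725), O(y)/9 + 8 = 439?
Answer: √12035297098536217/1398837 ≈ 78.426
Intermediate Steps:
O(y) = 3879 (O(y) = -72 + 9*439 = -72 + 3951 = 3879)
L = 233047/220869 (L = (3879 + 229168)/(245594 - 24725) = 233047/220869 ≈ 1.0551)
√(L + ((38 + (10 - 1)/(-8 + 19))*43)*(-70/(-19))) = √(233047/220869 + ((38 + (10 - 1)/(-8 + 19))*43)*(-70/(-19))) = √(233047/220869 + ((38 + 9/11)*43)*(-70*(-1/19))) = √(233047/220869 + ((38 + 9*(1/11))*43)*(70/19)) = √(233047/220869 + ((38 + 9/11)*43)*(70/19)) = √(233047/220869 + ((427/11)*43)*(70/19)) = √(233047/220869 + (18361/11)*(70/19)) = √(233047/220869 + 1285270/209) = √(25811364223/4196511) = √12035297098536217/1398837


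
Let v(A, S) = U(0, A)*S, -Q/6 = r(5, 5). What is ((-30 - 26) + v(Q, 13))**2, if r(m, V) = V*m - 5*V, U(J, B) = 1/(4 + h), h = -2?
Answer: 9801/4 ≈ 2450.3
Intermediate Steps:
U(J, B) = 1/2 (U(J, B) = 1/(4 - 2) = 1/2)
r(m, V) = -5*V + V*m
Q = 0 (Q = -30*(-5 + 5) = -30*0 = -6*0 = 0)
v(A, S) = S/2
((-30 - 26) + v(Q, 13))**2 = ((-30 - 26) + (1/2)*13)**2 = (-56 + 13/2)**2 = (-99/2)**2 = 9801/4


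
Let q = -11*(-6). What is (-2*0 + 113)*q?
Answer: 7458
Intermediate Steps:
q = 66
(-2*0 + 113)*q = (-2*0 + 113)*66 = (0 + 113)*66 = 113*66 = 7458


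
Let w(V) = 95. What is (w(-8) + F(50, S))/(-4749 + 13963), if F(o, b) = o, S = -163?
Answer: 145/9214 ≈ 0.015737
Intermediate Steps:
(w(-8) + F(50, S))/(-4749 + 13963) = (95 + 50)/(-4749 + 13963) = 145/9214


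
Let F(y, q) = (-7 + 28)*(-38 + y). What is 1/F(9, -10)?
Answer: -1/609 ≈ -0.0016420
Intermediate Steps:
F(y, q) = -798 + 21*y (F(y, q) = 21*(-38 + y) = -798 + 21*y)
1/F(9, -10) = 1/(-798 + 21*9) = 1/(-798 + 189) = 1/(-609) = -1/609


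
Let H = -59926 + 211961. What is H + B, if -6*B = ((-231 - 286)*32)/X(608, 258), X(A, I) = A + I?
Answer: 197497601/1299 ≈ 1.5204e+5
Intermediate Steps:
H = 152035
B = 4136/1299 (B = -(-231 - 286)*32/(6*(608 + 258)) = -(-517*32)/(6*866) = -(-8272)/(3*866) = -1/6*(-8272/433) = 4136/1299 ≈ 3.1840)
H + B = 152035 + 4136/1299 = 197497601/1299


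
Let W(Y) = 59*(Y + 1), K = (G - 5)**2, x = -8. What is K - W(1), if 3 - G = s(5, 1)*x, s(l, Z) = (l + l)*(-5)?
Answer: 161486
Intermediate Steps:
s(l, Z) = -10*l (s(l, Z) = (2*l)*(-5) = -10*l)
G = -397 (G = 3 - (-10*5)*(-8) = 3 - (-50)*(-8) = 3 - 1*400 = 3 - 400 = -397)
K = 161604 (K = (-397 - 5)**2 = (-402)**2 = 161604)
W(Y) = 59 + 59*Y (W(Y) = 59*(1 + Y) = 59 + 59*Y)
K - W(1) = 161604 - (59 + 59*1) = 161604 - (59 + 59) = 161604 - 1*118 = 161604 - 118 = 161486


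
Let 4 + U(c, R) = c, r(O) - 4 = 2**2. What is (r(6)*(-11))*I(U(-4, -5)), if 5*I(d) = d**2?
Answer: -5632/5 ≈ -1126.4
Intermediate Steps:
r(O) = 8 (r(O) = 4 + 2**2 = 4 + 4 = 8)
U(c, R) = -4 + c
I(d) = d**2/5
(r(6)*(-11))*I(U(-4, -5)) = (8*(-11))*((-4 - 4)**2/5) = -88*(-8)**2/5 = -88*64/5 = -5632/5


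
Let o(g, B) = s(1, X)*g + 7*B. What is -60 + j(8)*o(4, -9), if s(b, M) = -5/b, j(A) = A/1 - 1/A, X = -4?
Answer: -5709/8 ≈ -713.63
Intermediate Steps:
j(A) = A - 1/A (j(A) = A*1 - 1/A = A - 1/A)
o(g, B) = -5*g + 7*B (o(g, B) = (-5/1)*g + 7*B = (-5*1)*g + 7*B = -5*g + 7*B)
-60 + j(8)*o(4, -9) = -60 + (8 - 1/8)*(-5*4 + 7*(-9)) = -60 + (8 - 1*⅛)*(-20 - 63) = -60 + (8 - ⅛)*(-83) = -60 + (63/8)*(-83) = -60 - 5229/8 = -5709/8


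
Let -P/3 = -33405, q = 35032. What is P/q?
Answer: 100215/35032 ≈ 2.8607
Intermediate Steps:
P = 100215 (P = -3*(-33405) = 100215)
P/q = 100215/35032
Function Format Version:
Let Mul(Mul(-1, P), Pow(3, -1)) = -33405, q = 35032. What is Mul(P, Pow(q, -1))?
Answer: Rational(100215, 35032) ≈ 2.8607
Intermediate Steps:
P = 100215 (P = Mul(-3, -33405) = 100215)
Mul(P, Pow(q, -1)) = Mul(100215, Pow(35032, -1)) = Mul(100215, Rational(1, 35032)) = Rational(100215, 35032)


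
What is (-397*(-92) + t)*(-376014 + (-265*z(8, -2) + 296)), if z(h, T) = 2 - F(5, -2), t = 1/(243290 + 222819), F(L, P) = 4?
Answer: -6387262461916996/466109 ≈ -1.3703e+10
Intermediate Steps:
t = 1/466109 ≈ 2.1454e-6
z(h, T) = -2 (z(h, T) = 2 - 1*4 = 2 - 4 = -2)
(-397*(-92) + t)*(-376014 + (-265*z(8, -2) + 296)) = (-397*(-92) + 1/466109)*(-376014 + (-265*(-2) + 296)) = (36524 + 1/466109)*(-376014 + (530 + 296)) = 17024165117*(-376014 + 826)/466109 = (17024165117/466109)*(-375188) = -6387262461916996/466109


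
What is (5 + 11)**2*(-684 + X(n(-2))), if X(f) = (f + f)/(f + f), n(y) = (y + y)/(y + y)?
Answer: -174848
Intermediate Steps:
n(y) = 1 (n(y) = (2*y)/((2*y)) = (2*y)*(1/(2*y)) = 1)
X(f) = 1 (X(f) = (2*f)/((2*f)) = (2*f)*(1/(2*f)) = 1)
(5 + 11)**2*(-684 + X(n(-2))) = (5 + 11)**2*(-684 + 1) = 16**2*(-683) = 256*(-683) = -174848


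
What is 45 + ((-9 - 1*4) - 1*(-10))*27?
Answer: -36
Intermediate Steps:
45 + ((-9 - 1*4) - 1*(-10))*27 = 45 + ((-9 - 4) + 10)*27 = 45 + (-13 + 10)*27 = 45 - 3*27 = 45 - 81 = -36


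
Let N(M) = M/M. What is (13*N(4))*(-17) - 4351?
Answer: -4572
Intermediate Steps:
N(M) = 1
(13*N(4))*(-17) - 4351 = (13*1)*(-17) - 4351 = 13*(-17) - 4351 = -221 - 4351 = -4572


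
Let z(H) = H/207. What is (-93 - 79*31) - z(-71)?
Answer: -526123/207 ≈ -2541.7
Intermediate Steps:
z(H) = H/207 (z(H) = H*(1/207) = H/207)
(-93 - 79*31) - z(-71) = (-93 - 79*31) - (-71)/207 = (-93 - 2449) - 1*(-71/207) = -2542 + 71/207 = -526123/207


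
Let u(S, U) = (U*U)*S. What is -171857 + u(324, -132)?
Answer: 5473519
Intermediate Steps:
u(S, U) = S*U**2 (u(S, U) = U**2*S = S*U**2)
-171857 + u(324, -132) = -171857 + 324*(-132)**2 = -171857 + 324*17424 = -171857 + 5645376 = 5473519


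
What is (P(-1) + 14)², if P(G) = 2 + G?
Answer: 225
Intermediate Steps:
(P(-1) + 14)² = ((2 - 1) + 14)² = (1 + 14)² = 15² = 225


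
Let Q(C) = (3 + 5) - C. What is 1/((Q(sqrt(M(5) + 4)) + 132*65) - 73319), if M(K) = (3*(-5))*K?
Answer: I/(sqrt(71) - 64731*I) ≈ -1.5449e-5 + 2.011e-9*I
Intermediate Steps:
M(K) = -15*K
Q(C) = 8 - C
1/((Q(sqrt(M(5) + 4)) + 132*65) - 73319) = 1/(((8 - sqrt(-15*5 + 4)) + 132*65) - 73319) = 1/(((8 - sqrt(-75 + 4)) + 8580) - 73319) = 1/(((8 - sqrt(-71)) + 8580) - 73319) = 1/(((8 - I*sqrt(71)) + 8580) - 73319) = 1/((8588 - I*sqrt(71)) - 73319) = 1/(-64731 - I*sqrt(71))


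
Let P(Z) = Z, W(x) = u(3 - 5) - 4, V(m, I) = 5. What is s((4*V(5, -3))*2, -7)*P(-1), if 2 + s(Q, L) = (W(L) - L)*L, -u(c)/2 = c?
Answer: 51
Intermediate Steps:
u(c) = -2*c
W(x) = 0 (W(x) = -2*(3 - 5) - 4 = -2*(-2) - 4 = 4 - 4 = 0)
s(Q, L) = -2 - L**2 (s(Q, L) = -2 + (0 - L)*L = -2 + (-L)*L = -2 - L**2)
s((4*V(5, -3))*2, -7)*P(-1) = (-2 - 1*(-7)**2)*(-1) = (-2 - 1*49)*(-1) = (-2 - 49)*(-1) = -51*(-1) = 51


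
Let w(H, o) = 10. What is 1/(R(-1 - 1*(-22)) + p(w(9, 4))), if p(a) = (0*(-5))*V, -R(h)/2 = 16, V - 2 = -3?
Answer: -1/32 ≈ -0.031250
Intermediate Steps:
V = -1 (V = 2 - 3 = -1)
R(h) = -32 (R(h) = -2*16 = -32)
p(a) = 0 (p(a) = (0*(-5))*(-1) = 0*(-1) = 0)
1/(R(-1 - 1*(-22)) + p(w(9, 4))) = 1/(-32 + 0) = 1/(-32) = -1/32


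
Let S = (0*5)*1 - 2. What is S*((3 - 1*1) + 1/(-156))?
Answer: -311/78 ≈ -3.9872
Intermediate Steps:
S = -2 (S = 0*1 - 2 = 0 - 2 = -2)
S*((3 - 1*1) + 1/(-156)) = -2*((3 - 1*1) + 1/(-156)) = -2*((3 - 1) - 1/156) = -2*(2 - 1/156) = -2*311/156 = -311/78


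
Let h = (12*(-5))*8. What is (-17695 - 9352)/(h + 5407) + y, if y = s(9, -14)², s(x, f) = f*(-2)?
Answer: 3835721/4927 ≈ 778.51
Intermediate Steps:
s(x, f) = -2*f
y = 784 (y = (-2*(-14))² = 28² = 784)
h = -480 (h = -60*8 = -480)
(-17695 - 9352)/(h + 5407) + y = (-17695 - 9352)/(-480 + 5407) + 784 = -27047/4927 + 784 = 3835721/4927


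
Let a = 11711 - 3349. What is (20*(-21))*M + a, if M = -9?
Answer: 12142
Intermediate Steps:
a = 8362
(20*(-21))*M + a = (20*(-21))*(-9) + 8362 = -420*(-9) + 8362 = 3780 + 8362 = 12142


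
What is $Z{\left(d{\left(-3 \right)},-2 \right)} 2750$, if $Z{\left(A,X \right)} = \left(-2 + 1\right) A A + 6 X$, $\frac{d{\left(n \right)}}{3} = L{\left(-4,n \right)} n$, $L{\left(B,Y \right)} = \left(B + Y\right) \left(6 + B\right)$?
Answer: $-43692000$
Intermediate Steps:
$L{\left(B,Y \right)} = \left(6 + B\right) \left(B + Y\right)$
$d{\left(n \right)} = 3 n \left(-8 + 2 n\right)$ ($d{\left(n \right)} = 3 \left(\left(-4\right)^{2} + 6 \left(-4\right) + 6 n - 4 n\right) n = 3 \left(16 - 24 + 6 n - 4 n\right) n = 3 \left(-8 + 2 n\right) n = 3 n \left(-8 + 2 n\right)$)
$Z{\left(A,X \right)} = - A^{2} + 6 X$ ($Z{\left(A,X \right)} = - A A + 6 X = - A^{2} + 6 X$)
$Z{\left(d{\left(-3 \right)},-2 \right)} 2750 = \left(- \left(6 \left(-3\right) \left(-4 - 3\right)\right)^{2} + 6 \left(-2\right)\right) 2750 = \left(- \left(6 \left(-3\right) \left(-7\right)\right)^{2} - 12\right) 2750 = \left(- 126^{2} - 12\right) 2750 = \left(\left(-1\right) 15876 - 12\right) 2750 = \left(-15876 - 12\right) 2750 = \left(-15888\right) 2750 = -43692000$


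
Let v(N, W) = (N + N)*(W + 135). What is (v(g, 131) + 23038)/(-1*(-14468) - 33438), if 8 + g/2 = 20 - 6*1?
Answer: -14711/9485 ≈ -1.5510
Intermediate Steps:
g = 12 (g = -16 + 2*(20 - 6*1) = -16 + 2*(20 - 6) = -16 + 2*14 = -16 + 28 = 12)
v(N, W) = 2*N*(135 + W) (v(N, W) = (2*N)*(135 + W) = 2*N*(135 + W))
(v(g, 131) + 23038)/(-1*(-14468) - 33438) = (2*12*(135 + 131) + 23038)/(-1*(-14468) - 33438) = (2*12*266 + 23038)/(14468 - 33438) = (6384 + 23038)/(-18970) = 29422*(-1/18970) = -14711/9485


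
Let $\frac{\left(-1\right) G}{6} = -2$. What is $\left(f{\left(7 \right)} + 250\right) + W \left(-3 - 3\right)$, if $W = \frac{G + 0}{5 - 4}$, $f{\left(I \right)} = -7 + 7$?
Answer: $178$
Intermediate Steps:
$G = 12$ ($G = \left(-6\right) \left(-2\right) = 12$)
$f{\left(I \right)} = 0$
$W = 12$ ($W = \frac{12 + 0}{5 - 4} = \frac{12}{1} = 12 \cdot 1 = 12$)
$\left(f{\left(7 \right)} + 250\right) + W \left(-3 - 3\right) = \left(0 + 250\right) + 12 \left(-3 - 3\right) = 250 + 12 \left(-6\right) = 250 - 72 = 178$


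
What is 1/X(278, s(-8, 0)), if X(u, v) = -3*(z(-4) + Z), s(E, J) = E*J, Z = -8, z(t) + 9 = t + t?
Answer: 1/75 ≈ 0.013333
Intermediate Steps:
z(t) = -9 + 2*t (z(t) = -9 + (t + t) = -9 + 2*t)
X(u, v) = 75 (X(u, v) = -3*((-9 + 2*(-4)) - 8) = -3*((-9 - 8) - 8) = -3*(-17 - 8) = -3*(-25) = 75)
1/X(278, s(-8, 0)) = 1/75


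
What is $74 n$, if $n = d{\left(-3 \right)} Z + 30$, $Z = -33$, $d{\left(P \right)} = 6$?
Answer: $-12432$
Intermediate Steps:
$n = -168$ ($n = 6 \left(-33\right) + 30 = -198 + 30 = -168$)
$74 n = 74 \left(-168\right) = -12432$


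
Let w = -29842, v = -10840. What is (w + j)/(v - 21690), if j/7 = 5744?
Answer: -5183/16265 ≈ -0.31866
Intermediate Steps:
j = 40208 (j = 7*5744 = 40208)
(w + j)/(v - 21690) = (-29842 + 40208)/(-10840 - 21690) = 10366/(-32530) = 10366*(-1/32530) = -5183/16265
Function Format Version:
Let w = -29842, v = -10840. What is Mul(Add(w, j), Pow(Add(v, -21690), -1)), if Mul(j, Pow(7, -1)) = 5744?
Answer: Rational(-5183, 16265) ≈ -0.31866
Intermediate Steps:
j = 40208 (j = Mul(7, 5744) = 40208)
Mul(Add(w, j), Pow(Add(v, -21690), -1)) = Mul(Add(-29842, 40208), Pow(Add(-10840, -21690), -1)) = Mul(10366, Pow(-32530, -1)) = Mul(10366, Rational(-1, 32530)) = Rational(-5183, 16265)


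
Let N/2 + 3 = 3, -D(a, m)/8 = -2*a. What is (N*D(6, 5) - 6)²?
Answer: 36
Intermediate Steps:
D(a, m) = 16*a (D(a, m) = -(-16)*a = 16*a)
N = 0 (N = -6 + 2*3 = -6 + 6 = 0)
(N*D(6, 5) - 6)² = (0*(16*6) - 6)² = (0*96 - 6)² = (0 - 6)² = (-6)² = 36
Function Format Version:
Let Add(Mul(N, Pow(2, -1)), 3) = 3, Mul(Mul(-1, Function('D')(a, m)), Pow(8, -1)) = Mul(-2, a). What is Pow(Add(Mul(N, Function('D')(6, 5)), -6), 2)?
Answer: 36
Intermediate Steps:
Function('D')(a, m) = Mul(16, a) (Function('D')(a, m) = Mul(-8, Mul(-2, a)) = Mul(16, a))
N = 0 (N = Add(-6, Mul(2, 3)) = Add(-6, 6) = 0)
Pow(Add(Mul(N, Function('D')(6, 5)), -6), 2) = Pow(Add(Mul(0, Mul(16, 6)), -6), 2) = Pow(Add(Mul(0, 96), -6), 2) = Pow(Add(0, -6), 2) = Pow(-6, 2) = 36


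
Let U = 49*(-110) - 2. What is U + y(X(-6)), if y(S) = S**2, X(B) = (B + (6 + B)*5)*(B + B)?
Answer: -208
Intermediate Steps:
U = -5392 (U = -5390 - 2 = -5392)
X(B) = 2*B*(30 + 6*B) (X(B) = (B + (30 + 5*B))*(2*B) = (30 + 6*B)*(2*B) = 2*B*(30 + 6*B))
U + y(X(-6)) = -5392 + (12*(-6)*(5 - 6))**2 = -5392 + (12*(-6)*(-1))**2 = -5392 + 72**2 = -5392 + 5184 = -208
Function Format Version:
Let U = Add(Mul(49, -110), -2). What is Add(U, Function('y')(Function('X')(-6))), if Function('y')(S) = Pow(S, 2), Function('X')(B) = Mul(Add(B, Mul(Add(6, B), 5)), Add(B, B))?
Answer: -208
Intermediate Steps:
U = -5392 (U = Add(-5390, -2) = -5392)
Function('X')(B) = Mul(2, B, Add(30, Mul(6, B))) (Function('X')(B) = Mul(Add(B, Add(30, Mul(5, B))), Mul(2, B)) = Mul(Add(30, Mul(6, B)), Mul(2, B)) = Mul(2, B, Add(30, Mul(6, B))))
Add(U, Function('y')(Function('X')(-6))) = Add(-5392, Pow(Mul(12, -6, Add(5, -6)), 2)) = Add(-5392, Pow(Mul(12, -6, -1), 2)) = Add(-5392, Pow(72, 2)) = Add(-5392, 5184) = -208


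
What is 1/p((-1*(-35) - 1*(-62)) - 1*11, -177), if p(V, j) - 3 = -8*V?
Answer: -1/685 ≈ -0.0014599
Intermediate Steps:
p(V, j) = 3 - 8*V
1/p((-1*(-35) - 1*(-62)) - 1*11, -177) = 1/(3 - 8*((-1*(-35) - 1*(-62)) - 1*11)) = 1/(3 - 8*((35 + 62) - 11)) = 1/(3 - 8*(97 - 11)) = 1/(3 - 8*86) = 1/(3 - 688) = 1/(-685) = -1/685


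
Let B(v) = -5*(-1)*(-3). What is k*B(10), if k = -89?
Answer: 1335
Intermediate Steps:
B(v) = -15 (B(v) = 5*(-3) = -15)
k*B(10) = -89*(-15) = 1335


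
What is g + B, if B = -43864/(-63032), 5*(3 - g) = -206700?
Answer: 325746980/7879 ≈ 41344.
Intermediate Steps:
g = 41343 (g = 3 - ⅕*(-206700) = 3 + 41340 = 41343)
B = 5483/7879 (B = -43864*(-1/63032) = 5483/7879 ≈ 0.69590)
g + B = 41343 + 5483/7879 = 325746980/7879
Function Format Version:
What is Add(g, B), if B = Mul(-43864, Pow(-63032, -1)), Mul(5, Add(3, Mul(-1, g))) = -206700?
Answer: Rational(325746980, 7879) ≈ 41344.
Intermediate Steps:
g = 41343 (g = Add(3, Mul(Rational(-1, 5), -206700)) = Add(3, 41340) = 41343)
B = Rational(5483, 7879) (B = Mul(-43864, Rational(-1, 63032)) = Rational(5483, 7879) ≈ 0.69590)
Add(g, B) = Add(41343, Rational(5483, 7879)) = Rational(325746980, 7879)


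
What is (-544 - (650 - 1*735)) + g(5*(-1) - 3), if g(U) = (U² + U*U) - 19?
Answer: -350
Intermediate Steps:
g(U) = -19 + 2*U² (g(U) = (U² + U²) - 19 = 2*U² - 19 = -19 + 2*U²)
(-544 - (650 - 1*735)) + g(5*(-1) - 3) = (-544 - (650 - 1*735)) + (-19 + 2*(5*(-1) - 3)²) = (-544 - (650 - 735)) + (-19 + 2*(-5 - 3)²) = (-544 - 1*(-85)) + (-19 + 2*(-8)²) = (-544 + 85) + (-19 + 2*64) = -459 + (-19 + 128) = -459 + 109 = -350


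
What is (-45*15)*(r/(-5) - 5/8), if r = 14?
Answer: 18495/8 ≈ 2311.9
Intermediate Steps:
(-45*15)*(r/(-5) - 5/8) = (-45*15)*(14/(-5) - 5/8) = -675*(14*(-1/5) - 5*1/8) = -675*(-14/5 - 5/8) = -675*(-137/40) = 18495/8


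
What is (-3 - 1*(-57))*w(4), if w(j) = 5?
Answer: 270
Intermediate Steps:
(-3 - 1*(-57))*w(4) = (-3 - 1*(-57))*5 = (-3 + 57)*5 = 54*5 = 270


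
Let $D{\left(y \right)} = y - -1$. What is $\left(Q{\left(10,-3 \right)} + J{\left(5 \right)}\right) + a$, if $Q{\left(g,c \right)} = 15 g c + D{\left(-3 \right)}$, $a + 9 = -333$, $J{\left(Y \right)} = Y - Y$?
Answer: $-794$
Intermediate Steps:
$J{\left(Y \right)} = 0$
$D{\left(y \right)} = 1 + y$ ($D{\left(y \right)} = y + 1 = 1 + y$)
$a = -342$ ($a = -9 - 333 = -342$)
$Q{\left(g,c \right)} = -2 + 15 c g$ ($Q{\left(g,c \right)} = 15 g c + \left(1 - 3\right) = 15 c g - 2 = -2 + 15 c g$)
$\left(Q{\left(10,-3 \right)} + J{\left(5 \right)}\right) + a = \left(\left(-2 + 15 \left(-3\right) 10\right) + 0\right) - 342 = \left(\left(-2 - 450\right) + 0\right) - 342 = \left(-452 + 0\right) - 342 = -452 - 342 = -794$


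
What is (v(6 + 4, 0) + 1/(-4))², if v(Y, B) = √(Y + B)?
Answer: 161/16 - √10/2 ≈ 8.4814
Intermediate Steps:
v(Y, B) = √(B + Y)
(v(6 + 4, 0) + 1/(-4))² = (√(0 + (6 + 4)) + 1/(-4))² = (√(0 + 10) - ¼)² = (√10 - ¼)² = (-¼ + √10)²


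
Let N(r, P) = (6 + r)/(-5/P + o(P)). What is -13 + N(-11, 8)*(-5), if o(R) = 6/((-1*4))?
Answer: -421/17 ≈ -24.765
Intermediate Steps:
o(R) = -3/2 (o(R) = 6/(-4) = 6*(-¼) = -3/2)
N(r, P) = (6 + r)/(-3/2 - 5/P) (N(r, P) = (6 + r)/(-5/P - 3/2) = (6 + r)/(-3/2 - 5/P))
-13 + N(-11, 8)*(-5) = -13 + (2*8*(6 - 11)/(-10 - 3*8))*(-5) = -13 + (2*8*(-5)/(-10 - 24))*(-5) = -13 + (2*8*(-5)/(-34))*(-5) = -13 + (2*8*(-1/34)*(-5))*(-5) = -13 + (40/17)*(-5) = -13 - 200/17 = -421/17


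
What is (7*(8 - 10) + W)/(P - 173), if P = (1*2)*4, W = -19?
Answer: ⅕ ≈ 0.20000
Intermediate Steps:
P = 8 (P = 2*4 = 8)
(7*(8 - 10) + W)/(P - 173) = (7*(8 - 10) - 19)/(8 - 173) = (7*(-2) - 19)/(-165) = (-14 - 19)*(-1/165) = -33*(-1/165) = ⅕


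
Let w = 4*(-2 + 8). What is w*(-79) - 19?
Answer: -1915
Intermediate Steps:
w = 24 (w = 4*6 = 24)
w*(-79) - 19 = 24*(-79) - 19 = -1896 - 19 = -1915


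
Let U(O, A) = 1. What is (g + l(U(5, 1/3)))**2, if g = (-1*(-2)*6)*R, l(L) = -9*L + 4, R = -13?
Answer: 25921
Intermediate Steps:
l(L) = 4 - 9*L
g = -156 (g = (-1*(-2)*6)*(-13) = (2*6)*(-13) = 12*(-13) = -156)
(g + l(U(5, 1/3)))**2 = (-156 + (4 - 9*1))**2 = (-156 + (4 - 9))**2 = (-156 - 5)**2 = (-161)**2 = 25921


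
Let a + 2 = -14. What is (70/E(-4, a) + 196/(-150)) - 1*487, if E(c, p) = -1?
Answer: -41873/75 ≈ -558.31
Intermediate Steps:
a = -16 (a = -2 - 14 = -16)
(70/E(-4, a) + 196/(-150)) - 1*487 = (70/(-1) + 196/(-150)) - 1*487 = (70*(-1) + 196*(-1/150)) - 487 = (-70 - 98/75) - 487 = -5348/75 - 487 = -41873/75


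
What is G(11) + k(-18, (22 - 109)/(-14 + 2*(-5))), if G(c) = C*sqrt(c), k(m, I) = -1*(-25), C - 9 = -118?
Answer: 25 - 109*sqrt(11) ≈ -336.51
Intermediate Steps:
C = -109 (C = 9 - 118 = -109)
k(m, I) = 25
G(c) = -109*sqrt(c)
G(11) + k(-18, (22 - 109)/(-14 + 2*(-5))) = -109*sqrt(11) + 25 = 25 - 109*sqrt(11)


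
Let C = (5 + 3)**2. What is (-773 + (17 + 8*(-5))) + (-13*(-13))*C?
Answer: 10020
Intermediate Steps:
C = 64 (C = 8**2 = 64)
(-773 + (17 + 8*(-5))) + (-13*(-13))*C = (-773 + (17 + 8*(-5))) - 13*(-13)*64 = (-773 + (17 - 40)) + 169*64 = (-773 - 23) + 10816 = -796 + 10816 = 10020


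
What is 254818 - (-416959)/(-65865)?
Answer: 16783170611/65865 ≈ 2.5481e+5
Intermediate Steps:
254818 - (-416959)/(-65865) = 254818 - (-416959)*(-1)/65865 = 254818 - 1*416959/65865 = 254818 - 416959/65865 = 16783170611/65865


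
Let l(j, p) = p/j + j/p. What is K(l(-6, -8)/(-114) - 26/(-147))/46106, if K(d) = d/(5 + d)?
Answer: 10631/15943039846 ≈ 6.6681e-7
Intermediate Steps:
l(j, p) = j/p + p/j
K(l(-6, -8)/(-114) - 26/(-147))/46106 = (((-6/(-8) - 8/(-6))/(-114) - 26/(-147))/(5 + ((-6/(-8) - 8/(-6))/(-114) - 26/(-147))))/46106 = (((-6*(-⅛) - 8*(-⅙))*(-1/114) - 26*(-1/147))/(5 + ((-6*(-⅛) - 8*(-⅙))*(-1/114) - 26*(-1/147))))*(1/46106) = (((¾ + 4/3)*(-1/114) + 26/147)/(5 + ((¾ + 4/3)*(-1/114) + 26/147)))*(1/46106) = (((25/12)*(-1/114) + 26/147)/(5 + ((25/12)*(-1/114) + 26/147)))*(1/46106) = ((-25/1368 + 26/147)/(5 + (-25/1368 + 26/147)))*(1/46106) = (10631/(67032*(5 + 10631/67032)))*(1/46106) = (10631/(67032*(345791/67032)))*(1/46106) = ((10631/67032)*(67032/345791))*(1/46106) = (10631/345791)*(1/46106) = 10631/15943039846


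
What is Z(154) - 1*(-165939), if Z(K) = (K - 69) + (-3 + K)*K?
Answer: 189278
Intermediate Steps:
Z(K) = -69 + K + K*(-3 + K) (Z(K) = (-69 + K) + K*(-3 + K) = -69 + K + K*(-3 + K))
Z(154) - 1*(-165939) = (-69 + 154**2 - 2*154) - 1*(-165939) = (-69 + 23716 - 308) + 165939 = 23339 + 165939 = 189278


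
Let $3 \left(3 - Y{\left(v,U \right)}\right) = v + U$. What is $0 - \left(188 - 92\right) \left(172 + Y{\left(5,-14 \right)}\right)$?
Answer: $-17088$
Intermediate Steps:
$Y{\left(v,U \right)} = 3 - \frac{U}{3} - \frac{v}{3}$ ($Y{\left(v,U \right)} = 3 - \frac{v + U}{3} = 3 - \frac{U + v}{3} = 3 - \left(\frac{U}{3} + \frac{v}{3}\right) = 3 - \frac{U}{3} - \frac{v}{3}$)
$0 - \left(188 - 92\right) \left(172 + Y{\left(5,-14 \right)}\right) = 0 - \left(188 - 92\right) \left(172 - -6\right) = 0 - 96 \left(172 + \left(3 + \frac{14}{3} - \frac{5}{3}\right)\right) = 0 - 96 \left(172 + 6\right) = 0 - 96 \cdot 178 = 0 - 17088 = -17088$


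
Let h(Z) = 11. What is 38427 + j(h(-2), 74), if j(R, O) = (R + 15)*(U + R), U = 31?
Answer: 39519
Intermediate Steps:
j(R, O) = (15 + R)*(31 + R) (j(R, O) = (R + 15)*(31 + R) = (15 + R)*(31 + R))
38427 + j(h(-2), 74) = 38427 + (465 + 11² + 46*11) = 38427 + (465 + 121 + 506) = 38427 + 1092 = 39519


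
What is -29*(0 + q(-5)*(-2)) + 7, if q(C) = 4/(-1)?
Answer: -225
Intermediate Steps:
q(C) = -4 (q(C) = 4*(-1) = -4)
-29*(0 + q(-5)*(-2)) + 7 = -29*(0 - 4*(-2)) + 7 = -29*(0 + 8) + 7 = -29*8 + 7 = -232 + 7 = -225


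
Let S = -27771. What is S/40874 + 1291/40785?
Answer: -1079871901/1667046090 ≈ -0.64778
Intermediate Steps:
S/40874 + 1291/40785 = -27771/40874 + 1291/40785 = -1079871901/1667046090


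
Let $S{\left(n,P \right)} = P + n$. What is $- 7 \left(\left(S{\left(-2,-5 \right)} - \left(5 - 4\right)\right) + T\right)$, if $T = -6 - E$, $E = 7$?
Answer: $147$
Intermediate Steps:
$T = -13$ ($T = -6 - 7 = -13$)
$- 7 \left(\left(S{\left(-2,-5 \right)} - \left(5 - 4\right)\right) + T\right) = - 7 \left(\left(\left(-5 - 2\right) - \left(5 - 4\right)\right) - 13\right) = - 7 \left(\left(-7 - 1\right) - 13\right) = - 7 \left(-8 - 13\right) = \left(-7\right) \left(-21\right) = 147$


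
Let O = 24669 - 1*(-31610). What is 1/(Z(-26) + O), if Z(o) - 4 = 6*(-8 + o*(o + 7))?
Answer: 1/59199 ≈ 1.6892e-5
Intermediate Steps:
O = 56279 (O = 24669 + 31610 = 56279)
Z(o) = -44 + 6*o*(7 + o) (Z(o) = 4 + 6*(-8 + o*(o + 7)) = 4 + 6*(-8 + o*(7 + o)) = 4 + (-48 + 6*o*(7 + o)) = -44 + 6*o*(7 + o))
1/(Z(-26) + O) = 1/((-44 + 6*(-26)² + 42*(-26)) + 56279) = 1/((-44 + 6*676 - 1092) + 56279) = 1/((-44 + 4056 - 1092) + 56279) = 1/(2920 + 56279) = 1/59199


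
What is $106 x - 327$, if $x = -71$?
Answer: $-7853$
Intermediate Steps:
$106 x - 327 = 106 \left(-71\right) - 327 = -7526 - 327 = -7853$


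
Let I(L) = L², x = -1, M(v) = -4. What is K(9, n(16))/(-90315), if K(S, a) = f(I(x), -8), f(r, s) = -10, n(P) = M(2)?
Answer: 2/18063 ≈ 0.00011072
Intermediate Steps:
n(P) = -4
K(S, a) = -10
K(9, n(16))/(-90315) = -10/(-90315) = -10*(-1/90315) = 2/18063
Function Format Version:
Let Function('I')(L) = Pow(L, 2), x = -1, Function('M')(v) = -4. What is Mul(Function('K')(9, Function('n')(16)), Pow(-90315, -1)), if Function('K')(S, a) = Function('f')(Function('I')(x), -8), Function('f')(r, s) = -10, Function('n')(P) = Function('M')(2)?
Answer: Rational(2, 18063) ≈ 0.00011072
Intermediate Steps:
Function('n')(P) = -4
Function('K')(S, a) = -10
Mul(Function('K')(9, Function('n')(16)), Pow(-90315, -1)) = Mul(-10, Pow(-90315, -1)) = Mul(-10, Rational(-1, 90315)) = Rational(2, 18063)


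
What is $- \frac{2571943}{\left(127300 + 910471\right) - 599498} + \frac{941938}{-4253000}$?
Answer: $- \frac{515968162367}{84726139500} \approx -6.0898$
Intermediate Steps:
$- \frac{2571943}{\left(127300 + 910471\right) - 599498} + \frac{941938}{-4253000} = - \frac{2571943}{1037771 - 599498} + 941938 \left(- \frac{1}{4253000}\right) = - \frac{2571943}{438273} - \frac{470969}{2126500} = \left(-2571943\right) \frac{1}{438273} - \frac{470969}{2126500} = - \frac{233813}{39843} - \frac{470969}{2126500} = - \frac{515968162367}{84726139500}$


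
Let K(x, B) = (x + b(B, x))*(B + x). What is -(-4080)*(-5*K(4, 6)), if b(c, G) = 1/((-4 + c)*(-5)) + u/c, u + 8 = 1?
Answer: -557600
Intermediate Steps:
u = -7 (u = -8 + 1 = -7)
b(c, G) = -7/c - 1/(5*(-4 + c)) (b(c, G) = 1/((-4 + c)*(-5)) - 7/c = -1/5/(-4 + c) - 7/c = -1/(5*(-4 + c)) - 7/c = -7/c - 1/(5*(-4 + c)))
K(x, B) = (B + x)*(x + 4*(35 - 9*B)/(5*B*(-4 + B))) (K(x, B) = (x + 4*(35 - 9*B)/(5*B*(-4 + B)))*(B + x) = (B + x)*(x + 4*(35 - 9*B)/(5*B*(-4 + B))))
-(-4080)*(-5*K(4, 6)) = -(-4080)*(-(4*6*(35 - 9*6) + 4*4*(35 - 9*6) + 5*6*4*(-4 + 6)*(6 + 4))/(6*(-4 + 6))) = -(-4080)*(-(4*6*(35 - 54) + 4*4*(35 - 54) + 5*6*4*2*10)/(6*2)) = -(-4080)*(-(4*6*(-19) + 4*4*(-19) + 2400)/(6*2)) = -(-4080)*(-(-456 - 304 + 2400)/(6*2)) = -(-4080)*(-1640/(6*2)) = -(-4080)*(-5*82/3) = -(-4080)*(-410)/3 = -85*6560 = -557600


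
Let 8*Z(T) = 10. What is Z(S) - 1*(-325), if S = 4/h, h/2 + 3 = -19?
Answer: 1305/4 ≈ 326.25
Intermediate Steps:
h = -44 (h = -6 + 2*(-19) = -6 - 38 = -44)
S = -1/11 (S = 4/(-44) = 4*(-1/44) = -1/11 ≈ -0.090909)
Z(T) = 5/4 (Z(T) = (1/8)*10 = 5/4)
Z(S) - 1*(-325) = 5/4 - 1*(-325) = 5/4 + 325 = 1305/4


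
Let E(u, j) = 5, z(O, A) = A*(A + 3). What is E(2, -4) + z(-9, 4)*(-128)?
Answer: -3579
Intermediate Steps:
z(O, A) = A*(3 + A)
E(2, -4) + z(-9, 4)*(-128) = 5 + (4*(3 + 4))*(-128) = 5 + (4*7)*(-128) = 5 + 28*(-128) = 5 - 3584 = -3579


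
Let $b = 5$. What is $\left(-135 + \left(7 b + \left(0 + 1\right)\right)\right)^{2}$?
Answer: $9801$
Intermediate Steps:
$\left(-135 + \left(7 b + \left(0 + 1\right)\right)\right)^{2} = \left(-135 + \left(7 \cdot 5 + \left(0 + 1\right)\right)\right)^{2} = \left(-135 + \left(35 + 1\right)\right)^{2} = \left(-135 + 36\right)^{2} = \left(-99\right)^{2} = 9801$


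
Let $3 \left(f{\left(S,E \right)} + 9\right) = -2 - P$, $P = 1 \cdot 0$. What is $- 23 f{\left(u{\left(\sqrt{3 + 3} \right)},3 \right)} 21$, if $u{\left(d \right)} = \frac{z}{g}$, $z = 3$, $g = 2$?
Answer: $4669$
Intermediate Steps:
$P = 0$
$u{\left(d \right)} = \frac{3}{2}$
$f{\left(S,E \right)} = - \frac{29}{3}$ ($f{\left(S,E \right)} = -9 + \frac{-2 - 0}{3} = -9 + \frac{-2 + 0}{3} = -9 + \frac{1}{3} \left(-2\right) = -9 - \frac{2}{3} = - \frac{29}{3}$)
$- 23 f{\left(u{\left(\sqrt{3 + 3} \right)},3 \right)} 21 = \left(-23\right) \left(- \frac{29}{3}\right) 21 = \frac{667}{3} \cdot 21 = 4669$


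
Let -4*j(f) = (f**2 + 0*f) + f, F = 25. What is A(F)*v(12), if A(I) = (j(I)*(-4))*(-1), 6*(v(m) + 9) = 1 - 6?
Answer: 19175/3 ≈ 6391.7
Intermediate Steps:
j(f) = -f/4 - f**2/4 (j(f) = -((f**2 + 0*f) + f)/4 = -((f**2 + 0) + f)/4 = -(f**2 + f)/4 = -(f + f**2)/4 = -f/4 - f**2/4)
v(m) = -59/6 (v(m) = -9 + (1 - 6)/6 = -9 + (1/6)*(-5) = -9 - 5/6 = -59/6)
A(I) = -I*(1 + I) (A(I) = (-I*(1 + I)/4*(-4))*(-1) = (I*(1 + I))*(-1) = -I*(1 + I))
A(F)*v(12) = -1*25*(1 + 25)*(-59/6) = -1*25*26*(-59/6) = -650*(-59/6) = 19175/3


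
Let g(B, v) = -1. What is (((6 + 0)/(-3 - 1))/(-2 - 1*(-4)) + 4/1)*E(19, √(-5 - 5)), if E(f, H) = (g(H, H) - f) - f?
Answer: -507/4 ≈ -126.75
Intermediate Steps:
E(f, H) = -1 - 2*f (E(f, H) = (-1 - f) - f = -1 - 2*f)
(((6 + 0)/(-3 - 1))/(-2 - 1*(-4)) + 4/1)*E(19, √(-5 - 5)) = (((6 + 0)/(-3 - 1))/(-2 - 1*(-4)) + 4/1)*(-1 - 2*19) = ((6/(-4))/(-2 + 4) + 4*1)*(-1 - 38) = ((6*(-¼))/2 + 4)*(-39) = (-3/2*½ + 4)*(-39) = (-¾ + 4)*(-39) = (13/4)*(-39) = -507/4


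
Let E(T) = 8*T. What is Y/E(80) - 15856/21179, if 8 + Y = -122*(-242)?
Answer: 153742881/3388640 ≈ 45.370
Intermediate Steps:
Y = 29516 (Y = -8 - 122*(-242) = -8 + 29524 = 29516)
Y/E(80) - 15856/21179 = 29516/((8*80)) - 15856/21179 = 29516/640 - 15856*1/21179 = 29516*(1/640) - 15856/21179 = 7379/160 - 15856/21179 = 153742881/3388640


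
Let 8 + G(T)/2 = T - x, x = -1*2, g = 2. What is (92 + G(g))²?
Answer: 7056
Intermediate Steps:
x = -2
G(T) = -12 + 2*T (G(T) = -16 + 2*(T - 1*(-2)) = -16 + 2*(T + 2) = -16 + 2*(2 + T) = -16 + (4 + 2*T) = -12 + 2*T)
(92 + G(g))² = (92 + (-12 + 2*2))² = (92 + (-12 + 4))² = (92 - 8)² = 84² = 7056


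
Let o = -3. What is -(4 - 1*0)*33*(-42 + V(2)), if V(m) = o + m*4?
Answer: 4884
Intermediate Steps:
V(m) = -3 + 4*m (V(m) = -3 + m*4 = -3 + 4*m)
-(4 - 1*0)*33*(-42 + V(2)) = -(4 - 1*0)*33*(-42 + (-3 + 4*2)) = -(4 + 0)*33*(-42 + (-3 + 8)) = -4*33*(-42 + 5) = -132*(-37) = -1*(-4884) = 4884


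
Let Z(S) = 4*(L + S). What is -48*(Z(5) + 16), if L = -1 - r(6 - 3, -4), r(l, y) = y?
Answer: -2304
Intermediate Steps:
L = 3 (L = -1 - 1*(-4) = -1 + 4 = 3)
Z(S) = 12 + 4*S (Z(S) = 4*(3 + S) = 12 + 4*S)
-48*(Z(5) + 16) = -48*((12 + 4*5) + 16) = -48*((12 + 20) + 16) = -48*(32 + 16) = -48*48 = -2304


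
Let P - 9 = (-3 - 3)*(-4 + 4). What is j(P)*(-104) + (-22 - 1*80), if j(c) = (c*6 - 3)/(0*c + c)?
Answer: -2074/3 ≈ -691.33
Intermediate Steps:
P = 9 (P = 9 + (-3 - 3)*(-4 + 4) = 9 - 6*0 = 9 + 0 = 9)
j(c) = (-3 + 6*c)/c (j(c) = (6*c - 3)/(0 + c) = (-3 + 6*c)/c)
j(P)*(-104) + (-22 - 1*80) = (6 - 3/9)*(-104) + (-22 - 1*80) = (6 - 3*⅑)*(-104) + (-22 - 80) = (6 - ⅓)*(-104) - 102 = (17/3)*(-104) - 102 = -1768/3 - 102 = -2074/3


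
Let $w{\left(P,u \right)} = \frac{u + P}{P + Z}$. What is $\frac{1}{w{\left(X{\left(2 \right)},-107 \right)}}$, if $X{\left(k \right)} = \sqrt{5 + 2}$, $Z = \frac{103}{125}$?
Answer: $- \frac{5948}{715125} - \frac{6739 \sqrt{7}}{715125} \approx -0.03325$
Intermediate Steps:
$Z = \frac{103}{125}$ ($Z = 103 \cdot \frac{1}{125} = \frac{103}{125} \approx 0.824$)
$X{\left(k \right)} = \sqrt{7}$
$w{\left(P,u \right)} = \frac{P + u}{\frac{103}{125} + P}$ ($w{\left(P,u \right)} = \frac{u + P}{P + \frac{103}{125}} = \frac{P + u}{\frac{103}{125} + P}$)
$\frac{1}{w{\left(X{\left(2 \right)},-107 \right)}} = \frac{1}{125 \frac{1}{103 + 125 \sqrt{7}} \left(\sqrt{7} - 107\right)} = \frac{1}{125 \frac{1}{103 + 125 \sqrt{7}} \left(-107 + \sqrt{7}\right)} = \frac{103 + 125 \sqrt{7}}{125 \left(-107 + \sqrt{7}\right)}$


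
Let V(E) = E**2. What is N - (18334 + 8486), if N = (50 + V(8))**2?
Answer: -13824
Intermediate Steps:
N = 12996 (N = (50 + 8**2)**2 = (50 + 64)**2 = 114**2 = 12996)
N - (18334 + 8486) = 12996 - (18334 + 8486) = 12996 - 1*26820 = 12996 - 26820 = -13824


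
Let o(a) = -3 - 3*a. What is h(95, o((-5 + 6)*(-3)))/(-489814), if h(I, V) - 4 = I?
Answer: -99/489814 ≈ -0.00020212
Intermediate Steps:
h(I, V) = 4 + I
h(95, o((-5 + 6)*(-3)))/(-489814) = (4 + 95)/(-489814) = 99*(-1/489814) = -99/489814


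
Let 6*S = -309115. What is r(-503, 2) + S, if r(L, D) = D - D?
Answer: -309115/6 ≈ -51519.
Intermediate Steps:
S = -309115/6 (S = (⅙)*(-309115) = -309115/6 ≈ -51519.)
r(L, D) = 0
r(-503, 2) + S = 0 - 309115/6 = -309115/6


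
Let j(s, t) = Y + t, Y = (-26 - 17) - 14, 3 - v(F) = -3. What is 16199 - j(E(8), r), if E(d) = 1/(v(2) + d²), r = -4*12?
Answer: 16304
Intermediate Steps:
v(F) = 6 (v(F) = 3 - 1*(-3) = 3 + 3 = 6)
r = -48
Y = -57 (Y = -43 - 14 = -57)
E(d) = 1/(6 + d²)
j(s, t) = -57 + t
16199 - j(E(8), r) = 16199 - (-57 - 48) = 16199 - 1*(-105) = 16199 + 105 = 16304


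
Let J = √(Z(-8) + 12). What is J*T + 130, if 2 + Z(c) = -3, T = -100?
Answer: 130 - 100*√7 ≈ -134.58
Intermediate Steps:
Z(c) = -5 (Z(c) = -2 - 3 = -5)
J = √7 (J = √(-5 + 12) = √7 ≈ 2.6458)
J*T + 130 = √7*(-100) + 130 = -100*√7 + 130 = 130 - 100*√7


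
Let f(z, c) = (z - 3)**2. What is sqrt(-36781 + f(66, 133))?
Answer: 2*I*sqrt(8203) ≈ 181.14*I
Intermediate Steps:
f(z, c) = (-3 + z)**2
sqrt(-36781 + f(66, 133)) = sqrt(-36781 + (-3 + 66)**2) = sqrt(-36781 + 63**2) = sqrt(-36781 + 3969) = sqrt(-32812) = 2*I*sqrt(8203)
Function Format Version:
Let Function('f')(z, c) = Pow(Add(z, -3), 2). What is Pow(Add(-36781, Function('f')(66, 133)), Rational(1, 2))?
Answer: Mul(2, I, Pow(8203, Rational(1, 2))) ≈ Mul(181.14, I)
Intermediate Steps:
Function('f')(z, c) = Pow(Add(-3, z), 2)
Pow(Add(-36781, Function('f')(66, 133)), Rational(1, 2)) = Pow(Add(-36781, Pow(Add(-3, 66), 2)), Rational(1, 2)) = Pow(Add(-36781, Pow(63, 2)), Rational(1, 2)) = Pow(Add(-36781, 3969), Rational(1, 2)) = Pow(-32812, Rational(1, 2)) = Mul(2, I, Pow(8203, Rational(1, 2)))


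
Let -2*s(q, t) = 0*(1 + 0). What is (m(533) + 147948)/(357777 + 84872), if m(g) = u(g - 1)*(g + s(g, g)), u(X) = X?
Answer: 431504/442649 ≈ 0.97482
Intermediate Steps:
s(q, t) = 0 (s(q, t) = -0*(1 + 0) = -0 = -1/2*0 = 0)
m(g) = g*(-1 + g) (m(g) = (g - 1)*(g + 0) = (-1 + g)*g = g*(-1 + g))
(m(533) + 147948)/(357777 + 84872) = (533*(-1 + 533) + 147948)/(357777 + 84872) = (533*532 + 147948)/442649 = (283556 + 147948)*(1/442649) = 431504*(1/442649) = 431504/442649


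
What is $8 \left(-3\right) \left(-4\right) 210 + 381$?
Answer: $20541$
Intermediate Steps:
$8 \left(-3\right) \left(-4\right) 210 + 381 = \left(-24\right) \left(-4\right) 210 + 381 = 96 \cdot 210 + 381 = 20160 + 381 = 20541$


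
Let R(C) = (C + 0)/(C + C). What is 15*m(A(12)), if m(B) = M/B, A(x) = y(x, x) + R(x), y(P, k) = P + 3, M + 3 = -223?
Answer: -6780/31 ≈ -218.71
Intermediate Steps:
M = -226 (M = -3 - 223 = -226)
y(P, k) = 3 + P
R(C) = ½ (R(C) = C/((2*C)) = C*(1/(2*C)) = ½)
A(x) = 7/2 + x (A(x) = (3 + x) + ½ = 7/2 + x)
m(B) = -226/B
15*m(A(12)) = 15*(-226/(7/2 + 12)) = 15*(-226/31/2) = 15*(-226*2/31) = 15*(-452/31) = -6780/31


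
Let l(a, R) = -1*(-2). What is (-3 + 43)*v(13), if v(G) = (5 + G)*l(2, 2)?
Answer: 1440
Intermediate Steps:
l(a, R) = 2
v(G) = 10 + 2*G (v(G) = (5 + G)*2 = 10 + 2*G)
(-3 + 43)*v(13) = (-3 + 43)*(10 + 2*13) = 40*(10 + 26) = 40*36 = 1440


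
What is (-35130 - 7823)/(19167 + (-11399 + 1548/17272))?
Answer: -185471054/33542611 ≈ -5.5294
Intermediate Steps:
(-35130 - 7823)/(19167 + (-11399 + 1548/17272)) = -42953/(19167 + (-11399 + 1548*(1/17272))) = -42953/(19167 + (-11399 + 387/4318)) = -42953/(19167 - 49220495/4318) = -42953/33542611/4318 = -42953*4318/33542611 = -185471054/33542611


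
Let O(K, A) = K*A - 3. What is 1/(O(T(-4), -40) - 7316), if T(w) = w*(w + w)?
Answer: -1/8599 ≈ -0.00011629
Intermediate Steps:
T(w) = 2*w² (T(w) = w*(2*w) = 2*w²)
O(K, A) = -3 + A*K (O(K, A) = A*K - 3 = -3 + A*K)
1/(O(T(-4), -40) - 7316) = 1/((-3 - 80*(-4)²) - 7316) = 1/((-3 - 80*16) - 7316) = 1/((-3 - 40*32) - 7316) = 1/((-3 - 1280) - 7316) = 1/(-1283 - 7316) = 1/(-8599) = -1/8599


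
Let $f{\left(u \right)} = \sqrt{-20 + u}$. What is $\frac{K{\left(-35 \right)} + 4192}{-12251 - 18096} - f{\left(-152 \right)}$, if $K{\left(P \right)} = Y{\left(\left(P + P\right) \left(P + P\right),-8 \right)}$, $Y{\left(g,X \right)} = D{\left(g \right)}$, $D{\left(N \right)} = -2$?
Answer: $- \frac{4190}{30347} - 2 i \sqrt{43} \approx -0.13807 - 13.115 i$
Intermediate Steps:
$Y{\left(g,X \right)} = -2$
$K{\left(P \right)} = -2$
$\frac{K{\left(-35 \right)} + 4192}{-12251 - 18096} - f{\left(-152 \right)} = \frac{-2 + 4192}{-12251 - 18096} - \sqrt{-20 - 152} = \frac{4190}{-30347} - \sqrt{-172} = 4190 \left(- \frac{1}{30347}\right) - 2 i \sqrt{43} = - \frac{4190}{30347} - 2 i \sqrt{43}$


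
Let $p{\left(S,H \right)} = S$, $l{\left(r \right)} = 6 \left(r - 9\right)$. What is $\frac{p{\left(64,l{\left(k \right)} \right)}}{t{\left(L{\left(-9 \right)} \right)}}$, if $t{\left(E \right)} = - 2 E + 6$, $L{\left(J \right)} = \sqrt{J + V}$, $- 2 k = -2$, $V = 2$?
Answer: $6 + 2 i \sqrt{7} \approx 6.0 + 5.2915 i$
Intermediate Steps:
$k = 1$ ($k = \left(- \frac{1}{2}\right) \left(-2\right) = 1$)
$L{\left(J \right)} = \sqrt{2 + J}$ ($L{\left(J \right)} = \sqrt{J + 2} = \sqrt{2 + J}$)
$t{\left(E \right)} = 6 - 2 E$
$l{\left(r \right)} = -54 + 6 r$ ($l{\left(r \right)} = 6 \left(-9 + r\right) = -54 + 6 r$)
$\frac{p{\left(64,l{\left(k \right)} \right)}}{t{\left(L{\left(-9 \right)} \right)}} = \frac{64}{6 - 2 \sqrt{2 - 9}} = \frac{64}{6 - 2 \sqrt{-7}} = \frac{64}{6 - 2 i \sqrt{7}}$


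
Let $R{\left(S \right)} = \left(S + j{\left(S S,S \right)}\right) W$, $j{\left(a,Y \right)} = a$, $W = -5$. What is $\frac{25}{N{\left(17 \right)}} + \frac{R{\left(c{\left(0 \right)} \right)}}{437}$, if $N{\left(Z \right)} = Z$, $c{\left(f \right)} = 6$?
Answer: $\frac{7355}{7429} \approx 0.99004$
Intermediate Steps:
$R{\left(S \right)} = - 5 S - 5 S^{2}$ ($R{\left(S \right)} = \left(S + S S\right) \left(-5\right) = \left(S + S^{2}\right) \left(-5\right) = - 5 S - 5 S^{2}$)
$\frac{25}{N{\left(17 \right)}} + \frac{R{\left(c{\left(0 \right)} \right)}}{437} = \frac{25}{17} + \frac{5 \cdot 6 \left(-1 - 6\right)}{437} = 25 \cdot \frac{1}{17} + 5 \cdot 6 \left(-1 - 6\right) \frac{1}{437} = \frac{25}{17} + 5 \cdot 6 \left(-7\right) \frac{1}{437} = \frac{25}{17} - \frac{210}{437} = \frac{7355}{7429}$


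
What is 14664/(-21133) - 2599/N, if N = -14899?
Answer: -163554269/314860567 ≈ -0.51945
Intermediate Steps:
14664/(-21133) - 2599/N = 14664/(-21133) - 2599/(-14899) = 14664*(-1/21133) - 2599*(-1/14899) = -14664/21133 + 2599/14899 = -163554269/314860567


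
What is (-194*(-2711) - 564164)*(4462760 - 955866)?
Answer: -134068557620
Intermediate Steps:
(-194*(-2711) - 564164)*(4462760 - 955866) = (525934 - 564164)*3506894 = -38230*3506894 = -134068557620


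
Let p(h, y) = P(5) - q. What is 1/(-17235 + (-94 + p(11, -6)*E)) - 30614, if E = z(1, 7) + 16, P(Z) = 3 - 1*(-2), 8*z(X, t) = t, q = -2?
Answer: -4215149826/137687 ≈ -30614.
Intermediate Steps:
z(X, t) = t/8
P(Z) = 5 (P(Z) = 3 + 2 = 5)
E = 135/8 (E = (⅛)*7 + 16 = 7/8 + 16 = 135/8 ≈ 16.875)
p(h, y) = 7 (p(h, y) = 5 - 1*(-2) = 5 + 2 = 7)
1/(-17235 + (-94 + p(11, -6)*E)) - 30614 = 1/(-17235 + (-94 + 7*(135/8))) - 30614 = 1/(-17235 + (-94 + 945/8)) - 30614 = 1/(-17235 + 193/8) - 30614 = 1/(-137687/8) - 30614 = -8/137687 - 30614 = -4215149826/137687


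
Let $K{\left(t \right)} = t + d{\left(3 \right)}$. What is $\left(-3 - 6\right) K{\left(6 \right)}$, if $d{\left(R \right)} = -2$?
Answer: $-36$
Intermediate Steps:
$K{\left(t \right)} = -2 + t$ ($K{\left(t \right)} = t - 2 = -2 + t$)
$\left(-3 - 6\right) K{\left(6 \right)} = \left(-3 - 6\right) \left(-2 + 6\right) = \left(-3 - 6\right) 4 = \left(-9\right) 4 = -36$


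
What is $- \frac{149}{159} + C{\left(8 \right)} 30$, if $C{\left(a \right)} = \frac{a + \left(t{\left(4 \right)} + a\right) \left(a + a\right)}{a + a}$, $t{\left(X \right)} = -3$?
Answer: $\frac{26086}{159} \approx 164.06$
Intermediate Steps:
$C{\left(a \right)} = \frac{a + 2 a \left(-3 + a\right)}{2 a}$ ($C{\left(a \right)} = \frac{a + \left(-3 + a\right) \left(a + a\right)}{a + a} = \frac{a + \left(-3 + a\right) 2 a}{2 a} = \left(a + 2 a \left(-3 + a\right)\right) \frac{1}{2 a} = \frac{a + 2 a \left(-3 + a\right)}{2 a}$)
$- \frac{149}{159} + C{\left(8 \right)} 30 = - \frac{149}{159} + \left(- \frac{5}{2} + 8\right) 30 = \left(-149\right) \frac{1}{159} + \frac{11}{2} \cdot 30 = - \frac{149}{159} + 165 = \frac{26086}{159}$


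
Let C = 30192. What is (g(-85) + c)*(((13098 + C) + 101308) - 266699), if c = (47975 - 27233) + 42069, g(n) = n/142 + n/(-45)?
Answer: -9801548738807/1278 ≈ -7.6694e+9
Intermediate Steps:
g(n) = -97*n/6390 (g(n) = n*(1/142) + n*(-1/45) = n/142 - n/45 = -97*n/6390)
c = 62811 (c = 20742 + 42069 = 62811)
(g(-85) + c)*(((13098 + C) + 101308) - 266699) = (-97/6390*(-85) + 62811)*(((13098 + 30192) + 101308) - 266699) = (1649/1278 + 62811)*((43290 + 101308) - 266699) = 80274107*(144598 - 266699)/1278 = (80274107/1278)*(-122101) = -9801548738807/1278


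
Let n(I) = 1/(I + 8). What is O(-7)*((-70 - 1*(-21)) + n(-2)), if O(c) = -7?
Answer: 2051/6 ≈ 341.83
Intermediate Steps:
n(I) = 1/(8 + I)
O(-7)*((-70 - 1*(-21)) + n(-2)) = -7*((-70 - 1*(-21)) + 1/(8 - 2)) = -7*((-70 + 21) + 1/6) = -7*(-49 + ⅙) = -7*(-293/6) = 2051/6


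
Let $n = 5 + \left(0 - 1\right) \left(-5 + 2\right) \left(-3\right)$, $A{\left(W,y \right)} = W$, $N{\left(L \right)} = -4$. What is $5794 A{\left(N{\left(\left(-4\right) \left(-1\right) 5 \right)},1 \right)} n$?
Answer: $92704$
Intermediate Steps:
$n = -4$ ($n = 5 + \left(-1\right) \left(-3\right) \left(-3\right) = 5 + 3 \left(-3\right) = 5 - 9 = -4$)
$5794 A{\left(N{\left(\left(-4\right) \left(-1\right) 5 \right)},1 \right)} n = 5794 \left(\left(-4\right) \left(-4\right)\right) = 5794 \cdot 16 = 92704$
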